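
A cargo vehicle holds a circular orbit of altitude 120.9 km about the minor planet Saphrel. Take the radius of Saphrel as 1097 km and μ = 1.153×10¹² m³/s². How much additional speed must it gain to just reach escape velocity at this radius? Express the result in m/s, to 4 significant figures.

Δv ≈ 403.0 m/s

r = 1097 + 120.9 = 1217.9 km = 1.2179×10⁶ m.
Circular speed v_c = √(μ/r) = 973.0 m/s.
Escape speed v_esc = √(2μ/r) = √2 × v_c = 1376 m/s.
Δv = v_esc − v_c = 403.0 m/s.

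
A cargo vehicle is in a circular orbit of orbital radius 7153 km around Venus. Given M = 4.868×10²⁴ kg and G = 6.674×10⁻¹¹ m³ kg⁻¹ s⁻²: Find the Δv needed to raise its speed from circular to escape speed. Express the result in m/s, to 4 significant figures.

μ = GM = 6.674×10⁻¹¹ × 4.868×10²⁴ = 3.249×10¹⁴ m³/s².
r = 7153 km = 7.153×10⁶ m.
Circular speed v_c = √(μ/r) = 6739 m/s.
Escape speed v_esc = √(2μ/r) = √2 × v_c = 9531 m/s.
Δv = v_esc − v_c = 2792 m/s.

Δv ≈ 2792 m/s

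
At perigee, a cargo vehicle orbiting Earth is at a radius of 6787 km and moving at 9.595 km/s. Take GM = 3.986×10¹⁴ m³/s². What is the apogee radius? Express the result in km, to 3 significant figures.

apogee radius ≈ 24600 km

r_p = 6.787×10⁶ m.
Specific energy ε = v²/2 − μ/r = -1.270×10⁷ J/kg, so a = −μ/(2ε) = 1.570×10⁷ m.
The apsides satisfy r_p + r_a = 2a, so the apogee radius is 2a − r_p = 2.460×10⁷ m = 24604 km.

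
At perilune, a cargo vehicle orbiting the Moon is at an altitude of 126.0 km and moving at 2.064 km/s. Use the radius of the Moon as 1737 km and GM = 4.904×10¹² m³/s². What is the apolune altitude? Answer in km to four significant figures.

apolune altitude ≈ 6164 km

r_p = 1737 + 126.0 = 1863.0 km = 1.863×10⁶ m.
Specific energy ε = v²/2 − μ/r = -5.023×10⁵ J/kg, so a = −μ/(2ε) = 4.882×10⁶ m.
The apsides satisfy r_p + r_a = 2a, so the apolune radius is 2a − r_p = 7.901×10⁶ m = 7900.8 km.
Apolune altitude = 7900.8 − 1737 = 6163.8 km.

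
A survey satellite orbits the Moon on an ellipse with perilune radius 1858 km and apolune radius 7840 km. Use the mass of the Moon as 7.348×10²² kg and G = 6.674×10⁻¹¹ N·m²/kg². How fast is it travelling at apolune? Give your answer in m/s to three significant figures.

μ = GM = 6.674×10⁻¹¹ × 7.348×10²² = 4.904×10¹² m³/s².
Semi-major axis a = (r_p + r_a)/2 = 4849.0 km = 4.849×10⁶ m.
Vis-viva: v² = μ(2/r − 1/a) = 4.904×10¹² × (2.551×10⁻⁷ − 2.062×10⁻⁷) = 2.397×10⁵ m²/s².
v = 489.6 m/s.

v ≈ 490 m/s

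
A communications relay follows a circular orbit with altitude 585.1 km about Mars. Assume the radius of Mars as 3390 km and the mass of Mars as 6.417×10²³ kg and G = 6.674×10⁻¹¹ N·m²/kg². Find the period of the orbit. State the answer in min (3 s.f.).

μ = GM = 6.674×10⁻¹¹ × 6.417×10²³ = 4.283×10¹³ m³/s².
r = 3390 + 585.1 = 3975.1 km = 3.9751×10⁶ m.
Kepler's third law: T = 2π√(r³/μ) = 2π√((3.975×10⁶)³ / 4.283×10¹³).
r³/μ = 1.467×10⁶ s², so T = 2π × 1.211×10³ = 7.609×10³ s.
Converting: 7.609×10³ s ÷ 60.00 = 126.8 min.

T ≈ 127 min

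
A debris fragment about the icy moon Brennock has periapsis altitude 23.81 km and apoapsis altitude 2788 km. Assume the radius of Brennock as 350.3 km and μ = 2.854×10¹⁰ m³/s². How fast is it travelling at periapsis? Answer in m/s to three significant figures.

r_p = 350.3 + 23.81 = 374.11 km = 3.7411×10⁵ m.
r_a = 350.3 + 2788 = 3138.3 km = 3.1383×10⁶ m.
Semi-major axis a = (r_p + r_a)/2 = 1756.2 km = 1.756×10⁶ m.
Vis-viva: v² = μ(2/r − 1/a) = 2.854×10¹⁰ × (5.346×10⁻⁶ − 5.694×10⁻⁷) = 1.363×10⁵ m²/s².
v = 369.2 m/s.

v ≈ 369 m/s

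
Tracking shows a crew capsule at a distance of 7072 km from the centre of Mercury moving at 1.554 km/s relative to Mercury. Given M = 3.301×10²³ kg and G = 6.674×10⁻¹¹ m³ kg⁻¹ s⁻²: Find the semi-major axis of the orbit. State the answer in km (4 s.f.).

μ = GM = 6.674×10⁻¹¹ × 3.301×10²³ = 2.203×10¹³ m³/s².
r = 7.072×10⁶ m.
Specific orbital energy ε = v²/2 − μ/r = (1554)²/2 − 2.203×10¹³/7.072×10⁶ = -1.908×10⁶ J/kg.
Since ε = −μ/(2a), a = −μ/(2ε) = 5.774×10⁶ m = 5774.0 km.

a ≈ 5774 km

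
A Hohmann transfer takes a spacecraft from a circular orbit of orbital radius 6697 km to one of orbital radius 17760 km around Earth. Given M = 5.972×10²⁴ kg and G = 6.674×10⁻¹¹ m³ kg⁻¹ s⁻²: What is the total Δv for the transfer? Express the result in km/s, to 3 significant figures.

Δv_total ≈ 2.81 km/s

μ = GM = 6.674×10⁻¹¹ × 5.972×10²⁴ = 3.986×10¹⁴ m³/s².
r₁ = 6697 km = 6.697×10⁶ m.
r₂ = 17760 km = 1.776×10⁷ m.
Transfer ellipse a_t = (r₁ + r₂)/2 = 1.223×10⁷ m.
At r₁: circular v_c1 = √(μ/r₁) = 7715 m/s; transfer-perigee v_p = √[μ(2/r₁ − 1/a_t)] = 9297 m/s.
Δv₁ = v_p − v_c1 = 1583 m/s.
At r₂: circular v_c2 = √(μ/r₂) = 4737 m/s; transfer-apogee v_a = √[μ(2/r₂ − 1/a_t)] = 3506 m/s.
Δv₂ = v_c2 − v_a = 1232 m/s.
Total Δv = Δv₁ + Δv₂ = 2814 m/s = 2.814 km/s.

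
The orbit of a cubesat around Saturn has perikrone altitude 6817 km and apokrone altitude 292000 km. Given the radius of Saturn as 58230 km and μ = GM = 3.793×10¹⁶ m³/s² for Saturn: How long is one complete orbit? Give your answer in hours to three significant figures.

r_p = 58230 + 6817 = 65047 km = 6.5047×10⁷ m.
r_a = 58230 + 292000 = 350230 km = 3.5023×10⁸ m.
Semi-major axis a = (r_p + r_a)/2 = (65047 + 3.5023×10⁵)/2 = 2.0764×10⁵ km = 2.076×10⁸ m.
By Kepler's third law T = 2π√(a³/μ) = 2π × 1.536×10⁴ = 9.653×10⁴ s.
= 26.81 hours.

T ≈ 26.8 hours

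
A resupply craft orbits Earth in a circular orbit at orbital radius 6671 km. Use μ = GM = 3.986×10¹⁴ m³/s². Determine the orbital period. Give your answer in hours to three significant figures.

T ≈ 1.51 hours

r = 6671 km = 6.671×10⁶ m.
Kepler's third law: T = 2π√(r³/μ) = 2π√((6.671×10⁶)³ / 3.986×10¹⁴).
r³/μ = 7.448×10⁵ s², so T = 2π × 8.630×10² = 5.422×10³ s.
Converting: 5.422×10³ s ÷ 3600 = 1.506 hours.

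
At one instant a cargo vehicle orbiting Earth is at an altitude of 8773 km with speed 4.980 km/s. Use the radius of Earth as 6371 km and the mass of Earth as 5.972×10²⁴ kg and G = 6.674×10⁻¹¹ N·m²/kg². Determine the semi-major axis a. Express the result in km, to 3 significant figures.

μ = GM = 6.674×10⁻¹¹ × 5.972×10²⁴ = 3.986×10¹⁴ m³/s².
r = 6371 + 8773 = 15144 km = 1.514×10⁷ m.
Vis-viva rearranged: 1/a = 2/r − v²/μ = 1.321×10⁻⁷ − 6.222×10⁻⁸ = 6.984×10⁻⁸ m⁻¹.
a = 1.432×10⁷ m = 14318 km.

a ≈ 14300 km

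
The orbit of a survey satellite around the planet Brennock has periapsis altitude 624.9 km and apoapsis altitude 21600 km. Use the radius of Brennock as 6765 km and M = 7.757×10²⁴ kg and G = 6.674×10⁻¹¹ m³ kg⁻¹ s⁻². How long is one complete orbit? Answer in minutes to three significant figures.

μ = GM = 6.674×10⁻¹¹ × 7.757×10²⁴ = 5.177×10¹⁴ m³/s².
r_p = 6765 + 624.9 = 7389.9 km = 7.3899×10⁶ m.
r_a = 6765 + 21600 = 28365 km = 2.8365×10⁷ m.
Semi-major axis a = (r_p + r_a)/2 = (7389.9 + 28365)/2 = 17877 km = 1.788×10⁷ m.
By Kepler's third law T = 2π√(a³/μ) = 2π × 3.322×10³ = 2.087×10⁴ s.
= 347.9 minutes.

T ≈ 348 minutes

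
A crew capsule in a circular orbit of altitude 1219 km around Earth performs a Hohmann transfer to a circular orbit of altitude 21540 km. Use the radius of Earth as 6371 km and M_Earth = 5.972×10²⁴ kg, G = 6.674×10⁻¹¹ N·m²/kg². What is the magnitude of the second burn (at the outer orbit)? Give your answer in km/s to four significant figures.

μ = GM = 6.674×10⁻¹¹ × 5.972×10²⁴ = 3.986×10¹⁴ m³/s².
r₁ = 6371 + 1219 = 7590.0 km = 7.5900×10⁶ m.
r₂ = 6371 + 21540 = 27911 km = 2.7911×10⁷ m.
Transfer ellipse a_t = (r₁ + r₂)/2 = 1.775×10⁷ m.
At r₁: circular v_c1 = √(μ/r₁) = 7247 m/s; transfer-perigee v_p = √[μ(2/r₁ − 1/a_t)] = 9087 m/s.
At r₂: circular v_c2 = √(μ/r₂) = 3779 m/s; transfer-apogee v_a = √[μ(2/r₂ − 1/a_t)] = 2471 m/s.
Δv₂ = v_c2 − v_a = 1308 m/s.
= 1.308 km/s.

Δv ≈ 1.308 km/s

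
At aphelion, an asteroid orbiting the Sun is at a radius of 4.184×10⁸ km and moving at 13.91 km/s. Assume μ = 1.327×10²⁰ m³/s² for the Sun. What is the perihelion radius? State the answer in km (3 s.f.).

r_a = 4.184×10¹¹ m.
Specific energy ε = v²/2 − μ/r = -2.204×10⁸ J/kg, so a = −μ/(2ε) = 3.010×10¹¹ m.
The apsides satisfy r_p + r_a = 2a, so the perihelion radius is 2a − r_a = 1.836×10¹¹ m = 1.8364×10⁸ km.

perihelion radius ≈ 1.84×10⁸ km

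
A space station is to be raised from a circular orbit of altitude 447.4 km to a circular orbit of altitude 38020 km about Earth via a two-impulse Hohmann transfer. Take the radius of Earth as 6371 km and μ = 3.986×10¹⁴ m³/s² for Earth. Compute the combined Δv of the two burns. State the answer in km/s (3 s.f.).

Δv_total ≈ 3.87 km/s

r₁ = 6371 + 447.4 = 6818.4 km = 6.8184×10⁶ m.
r₂ = 6371 + 38020 = 44391 km = 4.4391×10⁷ m.
Transfer ellipse a_t = (r₁ + r₂)/2 = 2.560×10⁷ m.
At r₁: circular v_c1 = √(μ/r₁) = 7646 m/s; transfer-perigee v_p = √[μ(2/r₁ − 1/a_t)] = 10070 m/s.
Δv₁ = v_p − v_c1 = 2421 m/s.
At r₂: circular v_c2 = √(μ/r₂) = 2997 m/s; transfer-apogee v_a = √[μ(2/r₂ − 1/a_t)] = 1546 m/s.
Δv₂ = v_c2 − v_a = 1450 m/s.
Total Δv = Δv₁ + Δv₂ = 3872 m/s = 3.872 km/s.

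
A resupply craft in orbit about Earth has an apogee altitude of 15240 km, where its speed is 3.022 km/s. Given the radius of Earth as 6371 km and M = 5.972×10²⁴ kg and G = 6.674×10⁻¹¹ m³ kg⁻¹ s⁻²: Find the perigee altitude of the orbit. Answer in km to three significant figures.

perigee altitude ≈ 740 km

μ = GM = 6.674×10⁻¹¹ × 5.972×10²⁴ = 3.986×10¹⁴ m³/s².
r_a = 6371 + 15240 = 21611 km = 2.161×10⁷ m.
Specific energy ε = v²/2 − μ/r = -1.388×10⁷ J/kg, so a = −μ/(2ε) = 1.436×10⁷ m.
The apsides satisfy r_p + r_a = 2a, so the perigee radius is 2a − r_a = 7.111×10⁶ m = 7111.3 km.
Perigee altitude = 7111.3 − 6371 = 740.26 km.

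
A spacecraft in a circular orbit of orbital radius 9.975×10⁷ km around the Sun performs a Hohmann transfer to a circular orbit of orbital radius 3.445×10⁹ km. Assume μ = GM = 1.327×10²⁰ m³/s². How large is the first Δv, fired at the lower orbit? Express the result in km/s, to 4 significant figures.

Δv ≈ 14.38 km/s

r₁ = 9.975×10⁷ km = 9.975×10¹⁰ m.
r₂ = 3.445×10⁹ km = 3.445×10¹² m.
Transfer ellipse a_t = (r₁ + r₂)/2 = 1.772×10¹² m.
At r₁: circular v_c1 = √(μ/r₁) = 36470 m/s; transfer-perihelion v_p = √[μ(2/r₁ − 1/a_t)] = 50850 m/s.
Δv₁ = v_p − v_c1 = 14380 m/s.
= 14.38 km/s.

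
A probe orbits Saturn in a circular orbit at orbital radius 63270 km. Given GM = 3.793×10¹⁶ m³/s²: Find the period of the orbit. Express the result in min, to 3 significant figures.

T ≈ 271 min

r = 63270 km = 6.327×10⁷ m.
Kepler's third law: T = 2π√(r³/μ) = 2π√((6.327×10⁷)³ / 3.793×10¹⁶).
r³/μ = 6.677×10⁶ s², so T = 2π × 2.584×10³ = 1.624×10⁴ s.
Converting: 1.624×10⁴ s ÷ 60.00 = 270.6 min.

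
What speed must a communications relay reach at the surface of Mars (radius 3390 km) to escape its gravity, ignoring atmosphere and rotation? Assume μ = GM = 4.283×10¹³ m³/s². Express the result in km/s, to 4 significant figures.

r = R = 3.390×10⁶ m.
Escape speed v_esc = √(2μ/r) = √(2 × 4.283×10¹³ / 3.390×10⁶) = √(2.527×10⁷) = 5027 m/s.
= 5.027 km/s.

v_esc ≈ 5.027 km/s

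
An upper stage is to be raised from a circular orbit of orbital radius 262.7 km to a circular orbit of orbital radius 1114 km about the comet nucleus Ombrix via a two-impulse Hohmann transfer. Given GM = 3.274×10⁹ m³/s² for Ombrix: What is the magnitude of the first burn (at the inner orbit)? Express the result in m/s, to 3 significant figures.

Δv ≈ 30.4 m/s

r₁ = 262.7 km = 2.627×10⁵ m.
r₂ = 1114 km = 1.114×10⁶ m.
Transfer ellipse a_t = (r₁ + r₂)/2 = 6.884×10⁵ m.
At r₁: circular v_c1 = √(μ/r₁) = 111.6 m/s; transfer-periapsis v_p = √[μ(2/r₁ − 1/a_t)] = 142.0 m/s.
Δv₁ = v_p − v_c1 = 30.38 m/s.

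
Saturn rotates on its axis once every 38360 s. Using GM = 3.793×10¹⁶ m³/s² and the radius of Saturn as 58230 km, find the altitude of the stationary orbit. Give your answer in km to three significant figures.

h_sync ≈ 54000 km

A synchronous orbit has period T, so by Kepler's third law a = (μT²/4π²)^(1/3).
μT²/4π² = 3.793×10¹⁶ × (3.836×10⁴)² / 39.48 = 1.414×10²⁴ m³.
a = 1.122×10⁸ m = 1.1223×10⁵ km.
Altitude h = a − R = 1.1223×10⁵ − 58230 = 54005 km.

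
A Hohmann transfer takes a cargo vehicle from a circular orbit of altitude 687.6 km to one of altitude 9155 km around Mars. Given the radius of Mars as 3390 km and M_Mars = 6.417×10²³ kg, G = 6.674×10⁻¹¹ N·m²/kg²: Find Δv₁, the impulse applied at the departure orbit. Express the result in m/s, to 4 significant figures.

μ = GM = 6.674×10⁻¹¹ × 6.417×10²³ = 4.283×10¹³ m³/s².
r₁ = 3390 + 687.6 = 4077.6 km = 4.0776×10⁶ m.
r₂ = 3390 + 9155 = 12545 km = 1.2545×10⁷ m.
Transfer ellipse a_t = (r₁ + r₂)/2 = 8.311×10⁶ m.
At r₁: circular v_c1 = √(μ/r₁) = 3241 m/s; transfer-periapsis v_p = √[μ(2/r₁ − 1/a_t)] = 3982 m/s.
Δv₁ = v_p − v_c1 = 740.8 m/s.

Δv ≈ 740.8 m/s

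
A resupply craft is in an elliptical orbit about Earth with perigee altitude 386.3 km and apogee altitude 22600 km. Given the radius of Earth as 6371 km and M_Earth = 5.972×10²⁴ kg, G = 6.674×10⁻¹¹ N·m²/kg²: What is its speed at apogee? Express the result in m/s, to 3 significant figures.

μ = GM = 6.674×10⁻¹¹ × 5.972×10²⁴ = 3.986×10¹⁴ m³/s².
r_p = 6371 + 386.3 = 6757.3 km = 6.7573×10⁶ m.
r_a = 6371 + 22600 = 28971 km = 2.8971×10⁷ m.
Semi-major axis a = (r_p + r_a)/2 = 17864 km = 1.786×10⁷ m.
Vis-viva: v² = μ(2/r − 1/a) = 3.986×10¹⁴ × (6.903×10⁻⁸ − 5.598×10⁻⁸) = 5.204×10⁶ m²/s².
v = 2281 m/s.

v ≈ 2280 m/s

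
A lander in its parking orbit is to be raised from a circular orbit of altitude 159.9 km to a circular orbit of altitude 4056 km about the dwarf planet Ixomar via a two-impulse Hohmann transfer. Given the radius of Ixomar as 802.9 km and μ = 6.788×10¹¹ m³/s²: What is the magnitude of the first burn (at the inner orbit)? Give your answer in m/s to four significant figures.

Δv ≈ 245.2 m/s

r₁ = 802.9 + 159.9 = 962.80 km = 9.6280×10⁵ m.
r₂ = 802.9 + 4056 = 4858.9 km = 4.8589×10⁶ m.
Transfer ellipse a_t = (r₁ + r₂)/2 = 2.911×10⁶ m.
At r₁: circular v_c1 = √(μ/r₁) = 839.7 m/s; transfer-periapsis v_p = √[μ(2/r₁ − 1/a_t)] = 1085 m/s.
Δv₁ = v_p − v_c1 = 245.2 m/s.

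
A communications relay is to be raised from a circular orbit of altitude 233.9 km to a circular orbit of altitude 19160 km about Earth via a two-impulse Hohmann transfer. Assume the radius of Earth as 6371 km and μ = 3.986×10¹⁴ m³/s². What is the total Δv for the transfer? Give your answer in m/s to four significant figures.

r₁ = 6371 + 233.9 = 6604.9 km = 6.6049×10⁶ m.
r₂ = 6371 + 19160 = 25531 km = 2.5531×10⁷ m.
Transfer ellipse a_t = (r₁ + r₂)/2 = 1.607×10⁷ m.
At r₁: circular v_c1 = √(μ/r₁) = 7768 m/s; transfer-perigee v_p = √[μ(2/r₁ − 1/a_t)] = 9792 m/s.
Δv₁ = v_p − v_c1 = 2024 m/s.
At r₂: circular v_c2 = √(μ/r₂) = 3951 m/s; transfer-apogee v_a = √[μ(2/r₂ − 1/a_t)] = 2533 m/s.
Δv₂ = v_c2 − v_a = 1418 m/s.
Total Δv = Δv₁ + Δv₂ = 3442 m/s.

Δv_total ≈ 3442 m/s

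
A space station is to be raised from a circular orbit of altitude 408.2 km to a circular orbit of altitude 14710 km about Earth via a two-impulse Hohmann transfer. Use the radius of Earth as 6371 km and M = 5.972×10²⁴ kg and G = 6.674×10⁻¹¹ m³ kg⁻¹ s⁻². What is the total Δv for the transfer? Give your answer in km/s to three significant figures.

μ = GM = 6.674×10⁻¹¹ × 5.972×10²⁴ = 3.986×10¹⁴ m³/s².
r₁ = 6371 + 408.2 = 6779.2 km = 6.7792×10⁶ m.
r₂ = 6371 + 14710 = 21081 km = 2.1081×10⁷ m.
Transfer ellipse a_t = (r₁ + r₂)/2 = 1.393×10⁷ m.
At r₁: circular v_c1 = √(μ/r₁) = 7668 m/s; transfer-perigee v_p = √[μ(2/r₁ − 1/a_t)] = 9433 m/s.
Δv₁ = v_p − v_c1 = 1765 m/s.
At r₂: circular v_c2 = √(μ/r₂) = 4348 m/s; transfer-apogee v_a = √[μ(2/r₂ − 1/a_t)] = 3033 m/s.
Δv₂ = v_c2 − v_a = 1315 m/s.
Total Δv = Δv₁ + Δv₂ = 3080 m/s = 3.080 km/s.

Δv_total ≈ 3.08 km/s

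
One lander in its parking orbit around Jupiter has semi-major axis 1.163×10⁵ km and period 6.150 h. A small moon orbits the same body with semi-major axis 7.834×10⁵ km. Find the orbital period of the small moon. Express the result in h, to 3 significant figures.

Kepler's third law: T² ∝ a³, so T₂ = T₁ (a₂/a₁)^(3/2).
a₂/a₁ = 6.736, (a₂/a₁)^(3/2) = 17.48.
T₂ = 6.150 × 17.48 = 107.5 h.

T₂ ≈ 108 h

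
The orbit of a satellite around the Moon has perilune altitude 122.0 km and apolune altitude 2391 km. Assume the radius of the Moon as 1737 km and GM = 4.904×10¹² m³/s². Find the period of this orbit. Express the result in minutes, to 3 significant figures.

r_p = 1737 + 122.0 = 1859.0 km = 1.8590×10⁶ m.
r_a = 1737 + 2391 = 4128.0 km = 4.1280×10⁶ m.
Semi-major axis a = (r_p + r_a)/2 = (1859.0 + 4128.0)/2 = 2993.5 km = 2.994×10⁶ m.
By Kepler's third law T = 2π√(a³/μ) = 2π × 2.339×10³ = 1.470×10⁴ s.
= 244.9 minutes.

T ≈ 245 minutes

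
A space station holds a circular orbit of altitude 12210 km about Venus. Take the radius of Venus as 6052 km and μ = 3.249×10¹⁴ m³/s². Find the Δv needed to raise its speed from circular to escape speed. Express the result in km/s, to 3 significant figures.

r = 6052 + 12210 = 18262 km = 1.8262×10⁷ m.
Circular speed v_c = √(μ/r) = 4218 m/s.
Escape speed v_esc = √(2μ/r) = √2 × v_c = 5965 m/s.
Δv = v_esc − v_c = 1747 m/s = 1.747 km/s.

Δv ≈ 1.75 km/s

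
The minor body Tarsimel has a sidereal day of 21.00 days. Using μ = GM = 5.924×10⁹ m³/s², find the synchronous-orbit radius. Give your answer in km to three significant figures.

T = 21.00 days = 1.814×10⁶ s.
A synchronous orbit has period T, so by Kepler's third law a = (μT²/4π²)^(1/3).
μT²/4π² = 5.924×10⁹ × (1.814×10⁶)² / 39.48 = 4.940×10²⁰ m³.
a = 7.905×10⁶ m = 7905.1 km.

r_sync ≈ 7910 km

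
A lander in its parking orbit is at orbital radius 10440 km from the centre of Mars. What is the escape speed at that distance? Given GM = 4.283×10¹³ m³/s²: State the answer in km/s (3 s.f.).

v_esc ≈ 2.86 km/s

r = 10440 km = 1.044×10⁷ m.
Escape speed v_esc = √(2μ/r) = √(2 × 4.283×10¹³ / 1.044×10⁷) = √(8.205×10⁶) = 2864 m/s.
= 2.864 km/s.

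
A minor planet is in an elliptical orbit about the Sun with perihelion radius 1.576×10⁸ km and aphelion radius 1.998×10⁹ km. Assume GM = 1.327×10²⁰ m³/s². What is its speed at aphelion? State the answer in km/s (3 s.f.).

v ≈ 3.12 km/s

Semi-major axis a = (r_p + r_a)/2 = 1.0778×10⁹ km = 1.078×10¹² m.
Vis-viva: v² = μ(2/r − 1/a) = 1.327×10²⁰ × (1.001×10⁻¹² − 9.278×10⁻¹³) = 9.712×10⁶ m²/s².
v = 3116 m/s = 3.116 km/s.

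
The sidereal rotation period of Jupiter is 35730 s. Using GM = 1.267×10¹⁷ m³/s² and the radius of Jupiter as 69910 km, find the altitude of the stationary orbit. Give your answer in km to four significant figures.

h_sync ≈ 90110 km

A synchronous orbit has period T, so by Kepler's third law a = (μT²/4π²)^(1/3).
μT²/4π² = 1.267×10¹⁷ × (3.573×10⁴)² / 39.48 = 4.097×10²⁴ m³.
a = 1.600×10⁸ m = 1.6002×10⁵ km.
Altitude h = a − R = 1.6002×10⁵ − 69910 = 90105 km.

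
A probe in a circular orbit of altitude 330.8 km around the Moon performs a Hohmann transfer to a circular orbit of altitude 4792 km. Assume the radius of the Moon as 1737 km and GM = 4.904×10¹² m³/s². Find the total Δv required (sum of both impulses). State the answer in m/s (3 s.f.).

r₁ = 1737 + 330.8 = 2067.8 km = 2.0678×10⁶ m.
r₂ = 1737 + 4792 = 6529.0 km = 6.5290×10⁶ m.
Transfer ellipse a_t = (r₁ + r₂)/2 = 4.298×10⁶ m.
At r₁: circular v_c1 = √(μ/r₁) = 1540 m/s; transfer-perilune v_p = √[μ(2/r₁ − 1/a_t)] = 1898 m/s.
Δv₁ = v_p − v_c1 = 358.0 m/s.
At r₂: circular v_c2 = √(μ/r₂) = 866.7 m/s; transfer-apolune v_a = √[μ(2/r₂ − 1/a_t)] = 601.1 m/s.
Δv₂ = v_c2 − v_a = 265.6 m/s.
Total Δv = Δv₁ + Δv₂ = 623.5 m/s.

Δv_total ≈ 624 m/s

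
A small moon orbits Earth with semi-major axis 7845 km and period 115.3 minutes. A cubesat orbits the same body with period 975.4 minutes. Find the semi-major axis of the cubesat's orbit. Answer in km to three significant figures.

Kepler's third law: a³ ∝ T², so a₂ = a₁ (T₂/T₁)^(2/3).
T₂/T₁ = 8.460, (T₂/T₁)^(2/3) = 4.152.
a₂ = 7845 × 4.152 = 32570 km.

a₂ ≈ 32600 km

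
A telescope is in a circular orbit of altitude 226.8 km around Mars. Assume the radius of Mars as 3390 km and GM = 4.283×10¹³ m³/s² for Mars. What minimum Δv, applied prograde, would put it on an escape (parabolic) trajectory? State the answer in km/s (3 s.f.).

Δv ≈ 1.43 km/s

r = 3390 + 226.8 = 3616.8 km = 3.6168×10⁶ m.
Circular speed v_c = √(μ/r) = 3441 m/s.
Escape speed v_esc = √(2μ/r) = √2 × v_c = 4867 m/s.
Δv = v_esc − v_c = 1425 m/s = 1.425 km/s.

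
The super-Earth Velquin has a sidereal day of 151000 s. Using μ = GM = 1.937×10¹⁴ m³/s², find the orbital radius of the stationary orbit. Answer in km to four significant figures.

A synchronous orbit has period T, so by Kepler's third law a = (μT²/4π²)^(1/3).
μT²/4π² = 1.937×10¹⁴ × (1.510×10⁵)² / 39.48 = 1.119×10²³ m³.
a = 4.818×10⁷ m = 48185 km.

r_sync ≈ 48180 km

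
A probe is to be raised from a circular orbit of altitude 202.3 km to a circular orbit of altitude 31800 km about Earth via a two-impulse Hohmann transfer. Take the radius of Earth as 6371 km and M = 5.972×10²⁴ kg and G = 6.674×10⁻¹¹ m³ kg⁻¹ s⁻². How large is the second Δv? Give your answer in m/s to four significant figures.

Δv ≈ 1480 m/s

μ = GM = 6.674×10⁻¹¹ × 5.972×10²⁴ = 3.986×10¹⁴ m³/s².
r₁ = 6371 + 202.3 = 6573.3 km = 6.5733×10⁶ m.
r₂ = 6371 + 31800 = 38171 km = 3.8171×10⁷ m.
Transfer ellipse a_t = (r₁ + r₂)/2 = 2.237×10⁷ m.
At r₁: circular v_c1 = √(μ/r₁) = 7787 m/s; transfer-perigee v_p = √[μ(2/r₁ − 1/a_t)] = 10170 m/s.
At r₂: circular v_c2 = √(μ/r₂) = 3231 m/s; transfer-apogee v_a = √[μ(2/r₂ − 1/a_t)] = 1752 m/s.
Δv₂ = v_c2 − v_a = 1480 m/s.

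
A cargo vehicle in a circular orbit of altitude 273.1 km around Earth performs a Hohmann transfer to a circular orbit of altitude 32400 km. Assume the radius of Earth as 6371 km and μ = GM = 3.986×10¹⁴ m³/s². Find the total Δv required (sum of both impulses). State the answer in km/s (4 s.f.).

r₁ = 6371 + 273.1 = 6644.1 km = 6.6441×10⁶ m.
r₂ = 6371 + 32400 = 38771 km = 3.8771×10⁷ m.
Transfer ellipse a_t = (r₁ + r₂)/2 = 2.271×10⁷ m.
At r₁: circular v_c1 = √(μ/r₁) = 7746 m/s; transfer-perigee v_p = √[μ(2/r₁ − 1/a_t)] = 10120 m/s.
Δv₁ = v_p − v_c1 = 2375 m/s.
At r₂: circular v_c2 = √(μ/r₂) = 3206 m/s; transfer-apogee v_a = √[μ(2/r₂ − 1/a_t)] = 1734 m/s.
Δv₂ = v_c2 − v_a = 1472 m/s.
Total Δv = Δv₁ + Δv₂ = 3847 m/s = 3.847 km/s.

Δv_total ≈ 3.847 km/s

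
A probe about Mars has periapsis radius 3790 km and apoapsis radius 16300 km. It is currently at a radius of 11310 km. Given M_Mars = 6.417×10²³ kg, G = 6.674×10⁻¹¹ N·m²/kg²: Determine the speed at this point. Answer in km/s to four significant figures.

μ = GM = 6.674×10⁻¹¹ × 6.417×10²³ = 4.283×10¹³ m³/s².
Semi-major axis a = (r_p + r_a)/2 = 10045 km = 1.004×10⁷ m.
Vis-viva: v² = μ(2/r − 1/a) = 4.283×10¹³ × (1.768×10⁻⁷ − 9.955×10⁻⁸) = 3.310×10⁶ m²/s².
v = 1819 m/s = 1.819 km/s.

v ≈ 1.819 km/s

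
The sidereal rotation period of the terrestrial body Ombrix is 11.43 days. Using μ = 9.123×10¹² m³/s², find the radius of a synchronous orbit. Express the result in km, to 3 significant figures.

r_sync ≈ 60900 km

T = 11.43 days = 9.876×10⁵ s.
A synchronous orbit has period T, so by Kepler's third law a = (μT²/4π²)^(1/3).
μT²/4π² = 9.123×10¹² × (9.876×10⁵)² / 39.48 = 2.254×10²³ m³.
a = 6.086×10⁷ m = 60855 km.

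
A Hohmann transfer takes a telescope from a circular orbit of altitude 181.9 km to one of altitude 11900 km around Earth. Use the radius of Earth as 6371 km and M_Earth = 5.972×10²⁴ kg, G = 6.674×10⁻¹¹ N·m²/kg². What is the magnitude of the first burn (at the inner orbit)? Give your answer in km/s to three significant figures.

Δv ≈ 1.66 km/s

μ = GM = 6.674×10⁻¹¹ × 5.972×10²⁴ = 3.986×10¹⁴ m³/s².
r₁ = 6371 + 181.9 = 6552.9 km = 6.5529×10⁶ m.
r₂ = 6371 + 11900 = 18271 km = 1.8271×10⁷ m.
Transfer ellipse a_t = (r₁ + r₂)/2 = 1.241×10⁷ m.
At r₁: circular v_c1 = √(μ/r₁) = 7799 m/s; transfer-perigee v_p = √[μ(2/r₁ − 1/a_t)] = 9462 m/s.
Δv₁ = v_p − v_c1 = 1663 m/s.
= 1.663 km/s.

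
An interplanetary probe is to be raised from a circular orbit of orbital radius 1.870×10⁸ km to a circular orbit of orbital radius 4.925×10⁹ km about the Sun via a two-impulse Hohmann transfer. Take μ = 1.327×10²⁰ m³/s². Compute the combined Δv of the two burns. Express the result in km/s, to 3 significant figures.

r₁ = 1.870×10⁸ km = 1.870×10¹¹ m.
r₂ = 4.925×10⁹ km = 4.925×10¹² m.
Transfer ellipse a_t = (r₁ + r₂)/2 = 2.556×10¹² m.
At r₁: circular v_c1 = √(μ/r₁) = 26640 m/s; transfer-perihelion v_p = √[μ(2/r₁ − 1/a_t)] = 36980 m/s.
Δv₁ = v_p − v_c1 = 10340 m/s.
At r₂: circular v_c2 = √(μ/r₂) = 5191 m/s; transfer-aphelion v_a = √[μ(2/r₂ − 1/a_t)] = 1404 m/s.
Δv₂ = v_c2 − v_a = 3787 m/s.
Total Δv = Δv₁ + Δv₂ = 14130 m/s = 14.13 km/s.

Δv_total ≈ 14.1 km/s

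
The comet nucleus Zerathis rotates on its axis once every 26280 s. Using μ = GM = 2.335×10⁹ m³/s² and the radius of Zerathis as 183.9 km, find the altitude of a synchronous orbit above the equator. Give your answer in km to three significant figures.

h_sync ≈ 160 km

A synchronous orbit has period T, so by Kepler's third law a = (μT²/4π²)^(1/3).
μT²/4π² = 2.335×10⁹ × (2.628×10⁴)² / 39.48 = 4.085×10¹⁶ m³.
a = 3.444×10⁵ m = 344.40 km.
Altitude h = a − R = 344.40 − 183.9 = 160.50 km.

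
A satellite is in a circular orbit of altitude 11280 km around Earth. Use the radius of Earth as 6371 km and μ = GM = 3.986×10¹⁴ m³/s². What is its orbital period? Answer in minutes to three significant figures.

r = 6371 + 11280 = 17651 km = 1.7651×10⁷ m.
Kepler's third law: T = 2π√(r³/μ) = 2π√((1.765×10⁷)³ / 3.986×10¹⁴).
r³/μ = 1.380×10⁷ s², so T = 2π × 3.714×10³ = 2.334×10⁴ s.
Converting: 2.334×10⁴ s ÷ 60.00 = 389.0 minutes.

T ≈ 389 minutes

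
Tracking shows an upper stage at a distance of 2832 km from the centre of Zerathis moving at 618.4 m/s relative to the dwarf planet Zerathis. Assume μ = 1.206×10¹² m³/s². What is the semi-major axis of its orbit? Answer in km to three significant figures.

r = 2.832×10⁶ m.
Specific orbital energy ε = v²/2 − μ/r = (618.4)²/2 − 1.206×10¹²/2.832×10⁶ = -2.346×10⁵ J/kg.
Since ε = −μ/(2a), a = −μ/(2ε) = 2.570×10⁶ m = 2569.9 km.

a ≈ 2570 km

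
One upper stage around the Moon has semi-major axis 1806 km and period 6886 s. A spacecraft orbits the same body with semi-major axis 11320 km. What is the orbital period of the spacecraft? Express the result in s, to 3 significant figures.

T₂ ≈ 1.08×10⁵ s

Kepler's third law: T² ∝ a³, so T₂ = T₁ (a₂/a₁)^(3/2).
a₂/a₁ = 6.268, (a₂/a₁)^(3/2) = 15.69.
T₂ = 6886 × 15.69 = 1.081×10⁵ s.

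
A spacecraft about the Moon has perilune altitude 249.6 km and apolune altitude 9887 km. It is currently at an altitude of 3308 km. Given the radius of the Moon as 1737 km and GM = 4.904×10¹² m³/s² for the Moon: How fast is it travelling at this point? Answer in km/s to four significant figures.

r_p = 1737 + 249.6 = 1986.6 km = 1.9866×10⁶ m.
r_a = 1737 + 9887 = 11624 km = 1.1624×10⁷ m.
r = 1737 + 3308 = 5045.0 km = 5.045×10⁶ m.
Semi-major axis a = (r_p + r_a)/2 = 6805.3 km = 6.805×10⁶ m.
Vis-viva: v² = μ(2/r − 1/a) = 4.904×10¹² × (3.964×10⁻⁷ − 1.469×10⁻⁷) = 1.223×10⁶ m²/s².
v = 1106 m/s = 1.106 km/s.

v ≈ 1.106 km/s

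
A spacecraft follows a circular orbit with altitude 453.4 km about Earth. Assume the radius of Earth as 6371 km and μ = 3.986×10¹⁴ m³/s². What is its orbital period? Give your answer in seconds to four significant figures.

T ≈ 5611 seconds

r = 6371 + 453.4 = 6824.4 km = 6.8244×10⁶ m.
Kepler's third law: T = 2π√(r³/μ) = 2π√((6.824×10⁶)³ / 3.986×10¹⁴).
r³/μ = 7.974×10⁵ s², so T = 2π × 8.930×10² = 5.611×10³ s.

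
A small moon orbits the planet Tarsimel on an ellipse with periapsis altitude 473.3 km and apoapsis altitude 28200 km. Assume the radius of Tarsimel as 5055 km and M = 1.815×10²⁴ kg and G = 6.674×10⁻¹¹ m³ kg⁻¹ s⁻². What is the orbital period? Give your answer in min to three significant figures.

μ = GM = 6.674×10⁻¹¹ × 1.815×10²⁴ = 1.211×10¹⁴ m³/s².
r_p = 5055 + 473.3 = 5528.3 km = 5.5283×10⁶ m.
r_a = 5055 + 28200 = 33255 km = 3.3255×10⁷ m.
Semi-major axis a = (r_p + r_a)/2 = (5528.3 + 33255)/2 = 19392 km = 1.939×10⁷ m.
By Kepler's third law T = 2π√(a³/μ) = 2π × 7.759×10³ = 4.875×10⁴ s.
= 812.5 min.

T ≈ 812 min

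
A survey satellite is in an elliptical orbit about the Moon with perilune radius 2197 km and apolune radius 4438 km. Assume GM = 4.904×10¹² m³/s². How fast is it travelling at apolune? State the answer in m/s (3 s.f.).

v ≈ 855 m/s

Semi-major axis a = (r_p + r_a)/2 = 3317.5 km = 3.318×10⁶ m.
Vis-viva: v² = μ(2/r − 1/a) = 4.904×10¹² × (4.507×10⁻⁷ − 3.014×10⁻⁷) = 7.318×10⁵ m²/s².
v = 855.4 m/s.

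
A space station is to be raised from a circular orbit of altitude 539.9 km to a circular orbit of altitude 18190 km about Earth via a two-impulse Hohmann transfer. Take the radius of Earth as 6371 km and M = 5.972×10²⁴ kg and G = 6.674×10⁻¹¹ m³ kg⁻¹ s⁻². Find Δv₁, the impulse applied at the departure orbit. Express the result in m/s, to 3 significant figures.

Δv ≈ 1890 m/s

μ = GM = 6.674×10⁻¹¹ × 5.972×10²⁴ = 3.986×10¹⁴ m³/s².
r₁ = 6371 + 539.9 = 6910.9 km = 6.9109×10⁶ m.
r₂ = 6371 + 18190 = 24561 km = 2.4561×10⁷ m.
Transfer ellipse a_t = (r₁ + r₂)/2 = 1.574×10⁷ m.
At r₁: circular v_c1 = √(μ/r₁) = 7594 m/s; transfer-perigee v_p = √[μ(2/r₁ − 1/a_t)] = 9488 m/s.
Δv₁ = v_p − v_c1 = 1893 m/s.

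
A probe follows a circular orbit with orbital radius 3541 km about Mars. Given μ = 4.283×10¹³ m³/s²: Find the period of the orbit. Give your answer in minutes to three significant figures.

T ≈ 107 minutes

r = 3541 km = 3.541×10⁶ m.
Kepler's third law: T = 2π√(r³/μ) = 2π√((3.541×10⁶)³ / 4.283×10¹³).
r³/μ = 1.037×10⁶ s², so T = 2π × 1.018×10³ = 6.397×10³ s.
Converting: 6.397×10³ s ÷ 60.00 = 106.6 minutes.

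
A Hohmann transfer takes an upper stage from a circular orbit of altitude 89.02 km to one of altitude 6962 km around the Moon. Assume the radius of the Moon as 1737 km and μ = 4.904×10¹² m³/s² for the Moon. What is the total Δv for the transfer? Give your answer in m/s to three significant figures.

Δv_total ≈ 777 m/s

r₁ = 1737 + 89.02 = 1826.0 km = 1.8260×10⁶ m.
r₂ = 1737 + 6962 = 8699.0 km = 8.6990×10⁶ m.
Transfer ellipse a_t = (r₁ + r₂)/2 = 5.263×10⁶ m.
At r₁: circular v_c1 = √(μ/r₁) = 1639 m/s; transfer-perilune v_p = √[μ(2/r₁ − 1/a_t)] = 2107 m/s.
Δv₁ = v_p − v_c1 = 468.2 m/s.
At r₂: circular v_c2 = √(μ/r₂) = 750.8 m/s; transfer-apolune v_a = √[μ(2/r₂ − 1/a_t)] = 442.3 m/s.
Δv₂ = v_c2 − v_a = 308.5 m/s.
Total Δv = Δv₁ + Δv₂ = 776.7 m/s.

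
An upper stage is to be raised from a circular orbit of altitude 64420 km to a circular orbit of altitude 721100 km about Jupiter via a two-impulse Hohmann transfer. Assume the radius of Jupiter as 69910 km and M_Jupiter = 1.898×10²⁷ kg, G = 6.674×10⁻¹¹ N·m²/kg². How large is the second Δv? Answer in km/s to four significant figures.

Δv ≈ 5.836 km/s

μ = GM = 6.674×10⁻¹¹ × 1.898×10²⁷ = 1.267×10¹⁷ m³/s².
r₁ = 69910 + 64420 = 134330 km = 1.3433×10⁸ m.
r₂ = 69910 + 721100 = 791010 km = 7.9101×10⁸ m.
Transfer ellipse a_t = (r₁ + r₂)/2 = 4.627×10⁸ m.
At r₁: circular v_c1 = √(μ/r₁) = 30710 m/s; transfer-perijove v_p = √[μ(2/r₁ − 1/a_t)] = 40150 m/s.
At r₂: circular v_c2 = √(μ/r₂) = 12650 m/s; transfer-apojove v_a = √[μ(2/r₂ − 1/a_t)] = 6819 m/s.
Δv₂ = v_c2 − v_a = 5836 m/s.
= 5.836 km/s.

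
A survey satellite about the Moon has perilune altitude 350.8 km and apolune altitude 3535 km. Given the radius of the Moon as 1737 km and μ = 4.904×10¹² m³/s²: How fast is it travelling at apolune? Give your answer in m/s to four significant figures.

v ≈ 726.5 m/s

r_p = 1737 + 350.8 = 2087.8 km = 2.0878×10⁶ m.
r_a = 1737 + 3535 = 5272.0 km = 5.2720×10⁶ m.
Semi-major axis a = (r_p + r_a)/2 = 3679.9 km = 3.680×10⁶ m.
Vis-viva: v² = μ(2/r − 1/a) = 4.904×10¹² × (3.794×10⁻⁷ − 2.717×10⁻⁷) = 5.277×10⁵ m²/s².
v = 726.5 m/s.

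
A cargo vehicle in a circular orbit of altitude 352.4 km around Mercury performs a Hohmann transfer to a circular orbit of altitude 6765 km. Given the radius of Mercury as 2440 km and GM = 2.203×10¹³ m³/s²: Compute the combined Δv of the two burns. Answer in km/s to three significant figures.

r₁ = 2440 + 352.4 = 2792.4 km = 2.7924×10⁶ m.
r₂ = 2440 + 6765 = 9205.0 km = 9.2050×10⁶ m.
Transfer ellipse a_t = (r₁ + r₂)/2 = 5.999×10⁶ m.
At r₁: circular v_c1 = √(μ/r₁) = 2809 m/s; transfer-periherm v_p = √[μ(2/r₁ − 1/a_t)] = 3479 m/s.
Δv₁ = v_p − v_c1 = 670.6 m/s.
At r₂: circular v_c2 = √(μ/r₂) = 1547 m/s; transfer-apoherm v_a = √[μ(2/r₂ − 1/a_t)] = 1055 m/s.
Δv₂ = v_c2 − v_a = 491.5 m/s.
Total Δv = Δv₁ + Δv₂ = 1162 m/s = 1.162 km/s.

Δv_total ≈ 1.16 km/s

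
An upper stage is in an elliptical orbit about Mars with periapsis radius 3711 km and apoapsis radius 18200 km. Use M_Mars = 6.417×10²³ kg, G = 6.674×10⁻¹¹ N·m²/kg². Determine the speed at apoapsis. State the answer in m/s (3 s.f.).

μ = GM = 6.674×10⁻¹¹ × 6.417×10²³ = 4.283×10¹³ m³/s².
Semi-major axis a = (r_p + r_a)/2 = 10956 km = 1.096×10⁷ m.
Vis-viva: v² = μ(2/r − 1/a) = 4.283×10¹³ × (1.099×10⁻⁷ − 9.128×10⁻⁸) = 7.971×10⁵ m²/s².
v = 892.8 m/s.

v ≈ 893 m/s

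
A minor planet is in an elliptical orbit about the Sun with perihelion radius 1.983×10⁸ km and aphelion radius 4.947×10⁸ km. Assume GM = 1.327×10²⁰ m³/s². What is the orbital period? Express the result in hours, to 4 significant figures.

Semi-major axis a = (r_p + r_a)/2 = (1.9830×10⁸ + 4.9470×10⁸)/2 = 3.4650×10⁸ km = 3.465×10¹¹ m.
By Kepler's third law T = 2π√(a³/μ) = 2π × 1.771×10⁷ = 1.112×10⁸ s.
= 30900 hours.

T ≈ 30900 hours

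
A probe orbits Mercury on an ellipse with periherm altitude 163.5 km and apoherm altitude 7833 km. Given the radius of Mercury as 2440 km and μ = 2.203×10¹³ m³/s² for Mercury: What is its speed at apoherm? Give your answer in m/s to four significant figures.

v ≈ 931.2 m/s

r_p = 2440 + 163.5 = 2603.5 km = 2.6035×10⁶ m.
r_a = 2440 + 7833 = 10273 km = 1.0273×10⁷ m.
Semi-major axis a = (r_p + r_a)/2 = 6438.2 km = 6.438×10⁶ m.
Vis-viva: v² = μ(2/r − 1/a) = 2.203×10¹³ × (1.947×10⁻⁷ − 1.553×10⁻⁷) = 8.672×10⁵ m²/s².
v = 931.2 m/s.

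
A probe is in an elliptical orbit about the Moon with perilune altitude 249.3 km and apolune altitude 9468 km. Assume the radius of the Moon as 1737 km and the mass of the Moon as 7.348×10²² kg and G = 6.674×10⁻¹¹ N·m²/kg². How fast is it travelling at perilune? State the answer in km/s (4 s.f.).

v ≈ 2.048 km/s

μ = GM = 6.674×10⁻¹¹ × 7.348×10²² = 4.904×10¹² m³/s².
r_p = 1737 + 249.3 = 1986.3 km = 1.9863×10⁶ m.
r_a = 1737 + 9468 = 11205 km = 1.1205×10⁷ m.
Semi-major axis a = (r_p + r_a)/2 = 6595.6 km = 6.596×10⁶ m.
Vis-viva: v² = μ(2/r − 1/a) = 4.904×10¹² × (1.007×10⁻⁶ − 1.516×10⁻⁷) = 4.194×10⁶ m²/s².
v = 2048 m/s = 2.048 km/s.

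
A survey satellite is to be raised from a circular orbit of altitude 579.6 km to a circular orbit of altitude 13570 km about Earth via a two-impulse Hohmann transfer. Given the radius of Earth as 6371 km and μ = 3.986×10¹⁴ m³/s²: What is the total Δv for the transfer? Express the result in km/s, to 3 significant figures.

Δv_total ≈ 2.91 km/s

r₁ = 6371 + 579.6 = 6950.6 km = 6.9506×10⁶ m.
r₂ = 6371 + 13570 = 19941 km = 1.9941×10⁷ m.
Transfer ellipse a_t = (r₁ + r₂)/2 = 1.345×10⁷ m.
At r₁: circular v_c1 = √(μ/r₁) = 7573 m/s; transfer-perigee v_p = √[μ(2/r₁ − 1/a_t)] = 9222 m/s.
Δv₁ = v_p − v_c1 = 1649 m/s.
At r₂: circular v_c2 = √(μ/r₂) = 4471 m/s; transfer-apogee v_a = √[μ(2/r₂ − 1/a_t)] = 3214 m/s.
Δv₂ = v_c2 − v_a = 1256 m/s.
Total Δv = Δv₁ + Δv₂ = 2906 m/s = 2.906 km/s.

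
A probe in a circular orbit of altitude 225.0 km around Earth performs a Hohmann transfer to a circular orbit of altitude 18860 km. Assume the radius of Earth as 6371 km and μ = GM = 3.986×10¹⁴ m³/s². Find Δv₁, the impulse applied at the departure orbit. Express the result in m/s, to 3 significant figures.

r₁ = 6371 + 225.0 = 6596.0 km = 6.5960×10⁶ m.
r₂ = 6371 + 18860 = 25231 km = 2.5231×10⁷ m.
Transfer ellipse a_t = (r₁ + r₂)/2 = 1.591×10⁷ m.
At r₁: circular v_c1 = √(μ/r₁) = 7774 m/s; transfer-perigee v_p = √[μ(2/r₁ − 1/a_t)] = 9788 m/s.
Δv₁ = v_p − v_c1 = 2015 m/s.

Δv ≈ 2010 m/s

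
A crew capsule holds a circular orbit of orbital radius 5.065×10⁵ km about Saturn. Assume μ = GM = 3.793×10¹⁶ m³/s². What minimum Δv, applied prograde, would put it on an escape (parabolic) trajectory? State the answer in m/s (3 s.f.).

r = 5.065×10⁵ km = 5.065×10⁸ m.
Circular speed v_c = √(μ/r) = 8654 m/s.
Escape speed v_esc = √(2μ/r) = √2 × v_c = 12240 m/s.
Δv = v_esc − v_c = 3584 m/s.

Δv ≈ 3580 m/s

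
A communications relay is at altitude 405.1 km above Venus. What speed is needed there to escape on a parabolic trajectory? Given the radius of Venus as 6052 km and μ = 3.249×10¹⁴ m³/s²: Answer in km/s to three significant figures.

v_esc ≈ 10.0 km/s

r = 6052 + 405.1 = 6457.1 km = 6.4571×10⁶ m.
Escape speed v_esc = √(2μ/r) = √(2 × 3.249×10¹⁴ / 6.457×10⁶) = √(1.006×10⁸) = 10030 m/s.
= 10.03 km/s.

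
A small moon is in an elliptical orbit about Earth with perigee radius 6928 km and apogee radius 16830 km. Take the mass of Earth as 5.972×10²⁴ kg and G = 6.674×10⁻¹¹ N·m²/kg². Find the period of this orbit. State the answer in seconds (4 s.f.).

μ = GM = 6.674×10⁻¹¹ × 5.972×10²⁴ = 3.986×10¹⁴ m³/s².
Semi-major axis a = (r_p + r_a)/2 = (6928.0 + 16830)/2 = 11879 km = 1.188×10⁷ m.
By Kepler's third law T = 2π√(a³/μ) = 2π × 2.051×10³ = 1.289×10⁴ s.

T ≈ 12890 seconds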